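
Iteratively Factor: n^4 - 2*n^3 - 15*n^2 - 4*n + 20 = (n - 5)*(n^3 + 3*n^2 - 4) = (n - 5)*(n + 2)*(n^2 + n - 2) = (n - 5)*(n + 2)^2*(n - 1)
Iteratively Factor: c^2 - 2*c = (c)*(c - 2)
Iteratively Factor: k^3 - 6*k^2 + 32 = (k - 4)*(k^2 - 2*k - 8) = (k - 4)*(k + 2)*(k - 4)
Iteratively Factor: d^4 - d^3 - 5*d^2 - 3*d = (d + 1)*(d^3 - 2*d^2 - 3*d) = d*(d + 1)*(d^2 - 2*d - 3) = d*(d - 3)*(d + 1)*(d + 1)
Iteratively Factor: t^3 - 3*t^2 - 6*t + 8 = (t - 4)*(t^2 + t - 2) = (t - 4)*(t - 1)*(t + 2)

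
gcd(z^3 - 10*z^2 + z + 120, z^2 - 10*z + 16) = z - 8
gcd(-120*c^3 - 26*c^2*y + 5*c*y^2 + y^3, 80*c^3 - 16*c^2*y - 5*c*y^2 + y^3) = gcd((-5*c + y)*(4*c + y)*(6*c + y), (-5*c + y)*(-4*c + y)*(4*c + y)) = -20*c^2 - c*y + y^2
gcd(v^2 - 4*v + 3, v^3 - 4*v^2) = 1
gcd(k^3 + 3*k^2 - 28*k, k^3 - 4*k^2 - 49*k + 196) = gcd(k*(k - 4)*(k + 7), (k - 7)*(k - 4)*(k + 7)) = k^2 + 3*k - 28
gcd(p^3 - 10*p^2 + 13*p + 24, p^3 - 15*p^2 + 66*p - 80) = p - 8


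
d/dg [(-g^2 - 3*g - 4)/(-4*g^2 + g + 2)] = (-13*g^2 - 36*g - 2)/(16*g^4 - 8*g^3 - 15*g^2 + 4*g + 4)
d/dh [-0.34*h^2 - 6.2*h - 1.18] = -0.68*h - 6.2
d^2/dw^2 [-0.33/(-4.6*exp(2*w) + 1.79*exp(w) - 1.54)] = ((0.5907 - 6.072*exp(w))*(4.6*exp(2*w) - 1.79*exp(w) + 1.54) + 0.33*(9.2*exp(w) - 1.79)*(18.4*exp(w) - 3.58)*exp(w))*exp(w)/(4.6*exp(2*w) - 1.79*exp(w) + 1.54)^3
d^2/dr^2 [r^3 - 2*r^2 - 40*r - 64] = 6*r - 4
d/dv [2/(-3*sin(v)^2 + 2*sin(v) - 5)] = 4*(3*sin(v) - 1)*cos(v)/(3*sin(v)^2 - 2*sin(v) + 5)^2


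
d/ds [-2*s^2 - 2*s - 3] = -4*s - 2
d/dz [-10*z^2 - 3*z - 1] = -20*z - 3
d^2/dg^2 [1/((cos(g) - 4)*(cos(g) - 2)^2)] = (-9*sin(g)^4 + 58*sin(g)^2 - 121*cos(g) + 13*cos(3*g) + 87)/((cos(g) - 4)^3*(cos(g) - 2)^4)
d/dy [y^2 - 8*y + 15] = 2*y - 8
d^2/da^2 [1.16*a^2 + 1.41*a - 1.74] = 2.32000000000000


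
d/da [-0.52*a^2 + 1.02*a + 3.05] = 1.02 - 1.04*a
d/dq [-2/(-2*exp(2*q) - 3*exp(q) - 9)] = (-8*exp(q) - 6)*exp(q)/(2*exp(2*q) + 3*exp(q) + 9)^2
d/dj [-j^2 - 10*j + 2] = -2*j - 10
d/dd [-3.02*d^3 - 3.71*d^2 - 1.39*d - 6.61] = -9.06*d^2 - 7.42*d - 1.39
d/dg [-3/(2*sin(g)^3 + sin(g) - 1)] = 3*(6*sin(g)^2 + 1)*cos(g)/(2*sin(g)^3 + sin(g) - 1)^2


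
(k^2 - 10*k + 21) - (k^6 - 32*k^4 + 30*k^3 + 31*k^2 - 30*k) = -k^6 + 32*k^4 - 30*k^3 - 30*k^2 + 20*k + 21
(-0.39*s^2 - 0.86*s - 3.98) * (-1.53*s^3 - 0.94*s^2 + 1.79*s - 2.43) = 0.5967*s^5 + 1.6824*s^4 + 6.1997*s^3 + 3.1495*s^2 - 5.0344*s + 9.6714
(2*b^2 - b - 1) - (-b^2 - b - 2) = 3*b^2 + 1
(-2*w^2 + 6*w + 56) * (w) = -2*w^3 + 6*w^2 + 56*w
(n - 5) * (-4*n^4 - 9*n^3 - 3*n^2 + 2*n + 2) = -4*n^5 + 11*n^4 + 42*n^3 + 17*n^2 - 8*n - 10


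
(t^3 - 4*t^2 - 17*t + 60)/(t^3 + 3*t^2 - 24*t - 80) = (t - 3)/(t + 4)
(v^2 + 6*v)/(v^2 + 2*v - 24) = v/(v - 4)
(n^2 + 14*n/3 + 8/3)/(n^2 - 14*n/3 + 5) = (3*n^2 + 14*n + 8)/(3*n^2 - 14*n + 15)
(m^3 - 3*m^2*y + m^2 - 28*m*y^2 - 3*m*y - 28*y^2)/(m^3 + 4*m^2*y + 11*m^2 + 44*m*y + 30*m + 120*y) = (m^2 - 7*m*y + m - 7*y)/(m^2 + 11*m + 30)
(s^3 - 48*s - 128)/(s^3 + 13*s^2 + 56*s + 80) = (s - 8)/(s + 5)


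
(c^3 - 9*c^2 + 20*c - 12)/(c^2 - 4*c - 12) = (c^2 - 3*c + 2)/(c + 2)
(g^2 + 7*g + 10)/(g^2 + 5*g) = (g + 2)/g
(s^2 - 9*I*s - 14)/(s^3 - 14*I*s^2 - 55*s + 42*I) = (s - 2*I)/(s^2 - 7*I*s - 6)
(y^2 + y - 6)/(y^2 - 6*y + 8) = (y + 3)/(y - 4)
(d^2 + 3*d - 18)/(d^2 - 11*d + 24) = (d + 6)/(d - 8)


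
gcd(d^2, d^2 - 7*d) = d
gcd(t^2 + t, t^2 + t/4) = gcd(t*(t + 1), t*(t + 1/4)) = t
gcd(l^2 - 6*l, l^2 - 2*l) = l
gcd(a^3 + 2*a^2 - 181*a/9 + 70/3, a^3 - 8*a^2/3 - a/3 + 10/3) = a - 5/3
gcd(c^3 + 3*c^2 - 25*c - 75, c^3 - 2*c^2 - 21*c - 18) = c + 3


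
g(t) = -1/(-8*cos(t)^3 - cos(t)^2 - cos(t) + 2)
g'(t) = -(-24*sin(t)*cos(t)^2 - 2*sin(t)*cos(t) - sin(t))/(-8*cos(t)^3 - cos(t)^2 - cos(t) + 2)^2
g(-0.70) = 0.34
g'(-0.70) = -1.24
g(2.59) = -0.14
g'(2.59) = 0.18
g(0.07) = 0.13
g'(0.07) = 0.03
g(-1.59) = -0.50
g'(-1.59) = -0.24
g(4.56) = -0.46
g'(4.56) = -0.27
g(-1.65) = -0.48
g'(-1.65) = -0.23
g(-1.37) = -0.59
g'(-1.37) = -0.80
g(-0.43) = 0.17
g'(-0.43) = -0.29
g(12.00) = 0.23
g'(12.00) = -0.56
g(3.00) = -0.10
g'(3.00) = 0.03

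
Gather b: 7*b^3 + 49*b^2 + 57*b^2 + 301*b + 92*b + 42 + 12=7*b^3 + 106*b^2 + 393*b + 54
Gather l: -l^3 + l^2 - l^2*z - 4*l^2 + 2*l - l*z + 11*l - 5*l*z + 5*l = -l^3 + l^2*(-z - 3) + l*(18 - 6*z)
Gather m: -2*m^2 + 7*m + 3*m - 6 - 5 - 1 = -2*m^2 + 10*m - 12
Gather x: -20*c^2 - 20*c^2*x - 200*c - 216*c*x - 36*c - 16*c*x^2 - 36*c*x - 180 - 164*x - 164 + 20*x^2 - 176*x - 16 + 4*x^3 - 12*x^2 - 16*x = -20*c^2 - 236*c + 4*x^3 + x^2*(8 - 16*c) + x*(-20*c^2 - 252*c - 356) - 360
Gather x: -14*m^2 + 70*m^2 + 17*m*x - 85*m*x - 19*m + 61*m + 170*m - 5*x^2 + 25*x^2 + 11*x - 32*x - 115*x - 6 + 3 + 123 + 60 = 56*m^2 + 212*m + 20*x^2 + x*(-68*m - 136) + 180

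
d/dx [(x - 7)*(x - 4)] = 2*x - 11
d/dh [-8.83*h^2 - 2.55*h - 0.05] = -17.66*h - 2.55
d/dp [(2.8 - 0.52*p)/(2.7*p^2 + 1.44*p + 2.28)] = (1.404*p^2 - 15.12*p - 5.2176)/(7.29*p^4 + 7.776*p^3 + 14.3856*p^2 + 6.5664*p + 5.1984)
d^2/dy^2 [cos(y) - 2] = -cos(y)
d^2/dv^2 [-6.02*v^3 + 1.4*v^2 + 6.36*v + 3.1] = 2.8 - 36.12*v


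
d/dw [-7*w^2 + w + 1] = 1 - 14*w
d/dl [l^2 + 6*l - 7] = 2*l + 6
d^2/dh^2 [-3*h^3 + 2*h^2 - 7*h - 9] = 4 - 18*h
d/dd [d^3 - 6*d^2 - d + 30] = 3*d^2 - 12*d - 1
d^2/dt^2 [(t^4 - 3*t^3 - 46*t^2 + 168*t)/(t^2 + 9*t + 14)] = 2*(t^3 + 6*t^2 + 12*t - 88)/(t^3 + 6*t^2 + 12*t + 8)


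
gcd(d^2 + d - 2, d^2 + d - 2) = d^2 + d - 2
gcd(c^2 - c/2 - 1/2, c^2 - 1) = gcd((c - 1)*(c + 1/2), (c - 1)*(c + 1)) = c - 1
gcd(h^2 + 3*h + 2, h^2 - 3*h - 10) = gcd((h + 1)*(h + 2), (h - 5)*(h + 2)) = h + 2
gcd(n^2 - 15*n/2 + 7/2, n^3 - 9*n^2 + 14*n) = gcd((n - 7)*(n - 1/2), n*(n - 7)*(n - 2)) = n - 7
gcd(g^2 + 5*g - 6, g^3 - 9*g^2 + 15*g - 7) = g - 1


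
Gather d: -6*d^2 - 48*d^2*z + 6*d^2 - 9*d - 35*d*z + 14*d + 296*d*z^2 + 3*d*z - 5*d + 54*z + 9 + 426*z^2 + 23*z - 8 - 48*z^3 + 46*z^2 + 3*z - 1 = -48*d^2*z + d*(296*z^2 - 32*z) - 48*z^3 + 472*z^2 + 80*z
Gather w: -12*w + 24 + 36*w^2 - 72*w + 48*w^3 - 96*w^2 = 48*w^3 - 60*w^2 - 84*w + 24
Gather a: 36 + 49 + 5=90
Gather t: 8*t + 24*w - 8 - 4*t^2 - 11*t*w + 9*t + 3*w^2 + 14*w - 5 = -4*t^2 + t*(17 - 11*w) + 3*w^2 + 38*w - 13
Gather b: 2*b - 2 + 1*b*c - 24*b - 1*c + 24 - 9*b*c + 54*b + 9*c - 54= b*(32 - 8*c) + 8*c - 32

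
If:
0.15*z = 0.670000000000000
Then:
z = 4.47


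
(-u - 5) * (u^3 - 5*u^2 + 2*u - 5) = -u^4 + 23*u^2 - 5*u + 25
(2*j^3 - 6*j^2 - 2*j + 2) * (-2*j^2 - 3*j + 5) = -4*j^5 + 6*j^4 + 32*j^3 - 28*j^2 - 16*j + 10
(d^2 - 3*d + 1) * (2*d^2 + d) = 2*d^4 - 5*d^3 - d^2 + d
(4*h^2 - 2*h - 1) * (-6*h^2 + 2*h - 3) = -24*h^4 + 20*h^3 - 10*h^2 + 4*h + 3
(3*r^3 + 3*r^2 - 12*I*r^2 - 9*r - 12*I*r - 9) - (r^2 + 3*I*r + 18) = 3*r^3 + 2*r^2 - 12*I*r^2 - 9*r - 15*I*r - 27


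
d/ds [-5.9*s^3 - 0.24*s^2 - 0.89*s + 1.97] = -17.7*s^2 - 0.48*s - 0.89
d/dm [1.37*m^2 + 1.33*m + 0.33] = 2.74*m + 1.33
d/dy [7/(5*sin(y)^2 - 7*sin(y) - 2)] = 7*(7 - 10*sin(y))*cos(y)/(-5*sin(y)^2 + 7*sin(y) + 2)^2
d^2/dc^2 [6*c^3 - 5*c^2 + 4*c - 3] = 36*c - 10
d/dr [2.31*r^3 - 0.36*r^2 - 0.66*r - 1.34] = 6.93*r^2 - 0.72*r - 0.66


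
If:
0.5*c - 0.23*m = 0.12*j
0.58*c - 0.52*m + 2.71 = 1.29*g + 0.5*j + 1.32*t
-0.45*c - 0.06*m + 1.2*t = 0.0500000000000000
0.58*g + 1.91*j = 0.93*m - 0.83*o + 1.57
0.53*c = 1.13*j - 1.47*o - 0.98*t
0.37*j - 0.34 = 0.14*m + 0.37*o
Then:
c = 2.84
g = -1.03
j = 3.13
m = 4.54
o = 0.49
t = 1.33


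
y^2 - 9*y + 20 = (y - 5)*(y - 4)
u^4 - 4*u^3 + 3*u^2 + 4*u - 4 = (u - 2)^2*(u - 1)*(u + 1)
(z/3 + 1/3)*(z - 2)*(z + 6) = z^3/3 + 5*z^2/3 - 8*z/3 - 4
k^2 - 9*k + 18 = (k - 6)*(k - 3)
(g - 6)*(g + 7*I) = g^2 - 6*g + 7*I*g - 42*I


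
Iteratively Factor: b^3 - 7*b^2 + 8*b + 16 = (b - 4)*(b^2 - 3*b - 4) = (b - 4)^2*(b + 1)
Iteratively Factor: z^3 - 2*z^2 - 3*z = (z + 1)*(z^2 - 3*z) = z*(z + 1)*(z - 3)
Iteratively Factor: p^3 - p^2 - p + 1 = (p - 1)*(p^2 - 1) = (p - 1)*(p + 1)*(p - 1)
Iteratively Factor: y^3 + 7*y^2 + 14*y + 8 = (y + 2)*(y^2 + 5*y + 4) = (y + 2)*(y + 4)*(y + 1)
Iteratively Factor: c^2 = (c)*(c)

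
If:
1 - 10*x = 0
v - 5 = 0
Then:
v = 5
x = 1/10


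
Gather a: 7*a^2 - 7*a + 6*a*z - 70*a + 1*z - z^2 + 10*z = 7*a^2 + a*(6*z - 77) - z^2 + 11*z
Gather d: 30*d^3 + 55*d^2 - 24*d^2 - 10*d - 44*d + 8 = 30*d^3 + 31*d^2 - 54*d + 8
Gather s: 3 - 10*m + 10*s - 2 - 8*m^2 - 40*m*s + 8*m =-8*m^2 - 2*m + s*(10 - 40*m) + 1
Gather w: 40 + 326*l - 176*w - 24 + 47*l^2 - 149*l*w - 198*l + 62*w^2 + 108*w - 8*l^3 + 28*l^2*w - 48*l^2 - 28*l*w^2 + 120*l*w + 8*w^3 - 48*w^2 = -8*l^3 - l^2 + 128*l + 8*w^3 + w^2*(14 - 28*l) + w*(28*l^2 - 29*l - 68) + 16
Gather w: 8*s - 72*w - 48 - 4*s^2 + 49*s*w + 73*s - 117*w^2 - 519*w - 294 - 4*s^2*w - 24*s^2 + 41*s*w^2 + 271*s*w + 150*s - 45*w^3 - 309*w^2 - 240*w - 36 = -28*s^2 + 231*s - 45*w^3 + w^2*(41*s - 426) + w*(-4*s^2 + 320*s - 831) - 378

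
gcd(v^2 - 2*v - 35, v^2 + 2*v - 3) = 1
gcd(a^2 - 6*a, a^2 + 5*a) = a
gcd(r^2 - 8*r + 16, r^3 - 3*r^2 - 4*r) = r - 4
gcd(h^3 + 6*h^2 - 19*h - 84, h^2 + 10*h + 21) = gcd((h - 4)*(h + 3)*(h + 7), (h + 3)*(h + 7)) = h^2 + 10*h + 21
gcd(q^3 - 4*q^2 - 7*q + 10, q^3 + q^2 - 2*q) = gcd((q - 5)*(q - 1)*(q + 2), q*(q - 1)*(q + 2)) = q^2 + q - 2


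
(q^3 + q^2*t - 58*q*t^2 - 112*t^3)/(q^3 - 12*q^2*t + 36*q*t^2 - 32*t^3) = (q^2 + 9*q*t + 14*t^2)/(q^2 - 4*q*t + 4*t^2)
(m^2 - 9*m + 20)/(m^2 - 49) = (m^2 - 9*m + 20)/(m^2 - 49)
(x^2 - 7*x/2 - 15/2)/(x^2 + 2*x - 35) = (x + 3/2)/(x + 7)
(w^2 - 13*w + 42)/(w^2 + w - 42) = (w - 7)/(w + 7)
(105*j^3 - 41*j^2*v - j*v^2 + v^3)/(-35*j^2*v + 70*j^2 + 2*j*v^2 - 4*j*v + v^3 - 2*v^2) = (-3*j + v)/(v - 2)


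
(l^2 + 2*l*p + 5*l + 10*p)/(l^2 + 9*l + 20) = (l + 2*p)/(l + 4)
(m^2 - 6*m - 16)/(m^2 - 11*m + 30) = (m^2 - 6*m - 16)/(m^2 - 11*m + 30)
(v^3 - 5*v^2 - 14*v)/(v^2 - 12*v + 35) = v*(v + 2)/(v - 5)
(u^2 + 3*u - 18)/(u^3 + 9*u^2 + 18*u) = (u - 3)/(u*(u + 3))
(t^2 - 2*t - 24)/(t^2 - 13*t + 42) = (t + 4)/(t - 7)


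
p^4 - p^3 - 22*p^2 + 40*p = p*(p - 4)*(p - 2)*(p + 5)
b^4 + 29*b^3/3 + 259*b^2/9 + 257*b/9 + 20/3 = (b + 1/3)*(b + 4/3)*(b + 3)*(b + 5)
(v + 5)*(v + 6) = v^2 + 11*v + 30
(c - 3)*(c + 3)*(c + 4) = c^3 + 4*c^2 - 9*c - 36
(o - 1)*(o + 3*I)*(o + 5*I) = o^3 - o^2 + 8*I*o^2 - 15*o - 8*I*o + 15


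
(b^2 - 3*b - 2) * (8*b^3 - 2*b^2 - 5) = 8*b^5 - 26*b^4 - 10*b^3 - b^2 + 15*b + 10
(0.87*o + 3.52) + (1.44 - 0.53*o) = 0.34*o + 4.96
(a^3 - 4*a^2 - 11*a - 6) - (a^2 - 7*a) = a^3 - 5*a^2 - 4*a - 6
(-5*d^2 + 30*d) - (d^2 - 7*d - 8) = -6*d^2 + 37*d + 8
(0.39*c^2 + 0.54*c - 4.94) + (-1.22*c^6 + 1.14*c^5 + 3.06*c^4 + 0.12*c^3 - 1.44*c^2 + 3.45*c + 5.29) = -1.22*c^6 + 1.14*c^5 + 3.06*c^4 + 0.12*c^3 - 1.05*c^2 + 3.99*c + 0.35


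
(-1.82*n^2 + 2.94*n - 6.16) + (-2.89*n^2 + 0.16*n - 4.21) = -4.71*n^2 + 3.1*n - 10.37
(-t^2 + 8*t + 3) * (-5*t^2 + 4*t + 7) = 5*t^4 - 44*t^3 + 10*t^2 + 68*t + 21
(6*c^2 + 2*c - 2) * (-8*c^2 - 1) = -48*c^4 - 16*c^3 + 10*c^2 - 2*c + 2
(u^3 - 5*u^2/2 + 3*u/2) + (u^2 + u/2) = u^3 - 3*u^2/2 + 2*u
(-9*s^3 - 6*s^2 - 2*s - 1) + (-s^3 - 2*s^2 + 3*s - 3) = -10*s^3 - 8*s^2 + s - 4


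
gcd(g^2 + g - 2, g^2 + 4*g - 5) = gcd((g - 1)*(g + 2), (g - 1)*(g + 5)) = g - 1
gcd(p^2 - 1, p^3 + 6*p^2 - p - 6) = p^2 - 1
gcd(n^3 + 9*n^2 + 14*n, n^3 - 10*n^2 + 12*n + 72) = n + 2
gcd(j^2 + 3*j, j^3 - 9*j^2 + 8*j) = j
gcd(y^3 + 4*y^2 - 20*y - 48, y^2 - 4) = y + 2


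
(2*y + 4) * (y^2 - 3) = 2*y^3 + 4*y^2 - 6*y - 12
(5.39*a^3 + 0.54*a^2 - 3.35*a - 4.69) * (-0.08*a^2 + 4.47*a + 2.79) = -0.4312*a^5 + 24.0501*a^4 + 17.7199*a^3 - 13.0927*a^2 - 30.3108*a - 13.0851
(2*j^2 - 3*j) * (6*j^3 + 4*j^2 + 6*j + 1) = 12*j^5 - 10*j^4 - 16*j^2 - 3*j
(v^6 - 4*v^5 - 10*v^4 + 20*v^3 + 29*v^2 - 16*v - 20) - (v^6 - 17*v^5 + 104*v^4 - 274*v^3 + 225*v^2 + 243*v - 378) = 13*v^5 - 114*v^4 + 294*v^3 - 196*v^2 - 259*v + 358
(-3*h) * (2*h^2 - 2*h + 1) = -6*h^3 + 6*h^2 - 3*h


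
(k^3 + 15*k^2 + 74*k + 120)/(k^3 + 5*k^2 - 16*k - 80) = (k + 6)/(k - 4)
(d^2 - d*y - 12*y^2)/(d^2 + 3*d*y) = (d - 4*y)/d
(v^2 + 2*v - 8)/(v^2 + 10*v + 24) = (v - 2)/(v + 6)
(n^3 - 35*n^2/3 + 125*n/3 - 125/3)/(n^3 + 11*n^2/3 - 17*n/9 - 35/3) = 3*(n^2 - 10*n + 25)/(3*n^2 + 16*n + 21)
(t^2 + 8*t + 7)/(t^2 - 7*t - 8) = (t + 7)/(t - 8)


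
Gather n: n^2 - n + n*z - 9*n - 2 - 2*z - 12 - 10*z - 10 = n^2 + n*(z - 10) - 12*z - 24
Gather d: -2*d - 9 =-2*d - 9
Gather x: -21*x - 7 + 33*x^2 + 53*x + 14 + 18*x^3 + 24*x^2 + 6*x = 18*x^3 + 57*x^2 + 38*x + 7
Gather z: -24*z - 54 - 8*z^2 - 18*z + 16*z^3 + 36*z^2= 16*z^3 + 28*z^2 - 42*z - 54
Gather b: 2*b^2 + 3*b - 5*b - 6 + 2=2*b^2 - 2*b - 4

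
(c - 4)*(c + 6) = c^2 + 2*c - 24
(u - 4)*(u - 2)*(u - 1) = u^3 - 7*u^2 + 14*u - 8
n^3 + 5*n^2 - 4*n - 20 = (n - 2)*(n + 2)*(n + 5)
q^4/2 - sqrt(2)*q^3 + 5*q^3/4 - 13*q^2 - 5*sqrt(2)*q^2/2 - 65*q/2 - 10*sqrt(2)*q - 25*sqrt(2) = (q/2 + sqrt(2)/2)*(q + 5/2)*(q - 5*sqrt(2))*(q + 2*sqrt(2))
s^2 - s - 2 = (s - 2)*(s + 1)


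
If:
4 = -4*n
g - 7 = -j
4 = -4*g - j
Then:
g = -11/3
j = 32/3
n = -1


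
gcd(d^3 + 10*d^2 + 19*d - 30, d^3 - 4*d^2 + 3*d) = d - 1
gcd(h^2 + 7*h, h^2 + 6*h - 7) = h + 7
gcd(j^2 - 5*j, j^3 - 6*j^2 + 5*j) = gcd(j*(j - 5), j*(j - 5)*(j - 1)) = j^2 - 5*j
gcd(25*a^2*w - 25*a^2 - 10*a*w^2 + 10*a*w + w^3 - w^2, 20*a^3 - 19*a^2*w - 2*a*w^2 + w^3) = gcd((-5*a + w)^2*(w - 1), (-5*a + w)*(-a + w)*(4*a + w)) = -5*a + w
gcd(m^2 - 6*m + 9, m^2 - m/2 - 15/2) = m - 3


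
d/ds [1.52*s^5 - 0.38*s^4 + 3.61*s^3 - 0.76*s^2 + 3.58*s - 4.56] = 7.6*s^4 - 1.52*s^3 + 10.83*s^2 - 1.52*s + 3.58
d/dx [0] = 0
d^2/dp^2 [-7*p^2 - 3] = -14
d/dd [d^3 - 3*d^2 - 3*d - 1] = 3*d^2 - 6*d - 3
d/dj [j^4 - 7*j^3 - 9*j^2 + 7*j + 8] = 4*j^3 - 21*j^2 - 18*j + 7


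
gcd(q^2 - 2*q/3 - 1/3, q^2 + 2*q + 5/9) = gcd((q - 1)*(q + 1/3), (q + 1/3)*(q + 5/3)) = q + 1/3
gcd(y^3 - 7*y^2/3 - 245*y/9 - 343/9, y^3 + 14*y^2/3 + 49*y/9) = y^2 + 14*y/3 + 49/9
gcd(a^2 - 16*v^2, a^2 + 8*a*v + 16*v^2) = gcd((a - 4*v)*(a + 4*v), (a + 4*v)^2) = a + 4*v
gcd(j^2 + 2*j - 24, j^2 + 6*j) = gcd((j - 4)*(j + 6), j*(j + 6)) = j + 6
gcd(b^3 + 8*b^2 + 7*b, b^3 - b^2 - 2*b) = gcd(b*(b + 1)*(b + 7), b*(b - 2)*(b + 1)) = b^2 + b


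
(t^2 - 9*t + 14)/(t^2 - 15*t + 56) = (t - 2)/(t - 8)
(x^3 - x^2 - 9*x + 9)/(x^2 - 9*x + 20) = (x^3 - x^2 - 9*x + 9)/(x^2 - 9*x + 20)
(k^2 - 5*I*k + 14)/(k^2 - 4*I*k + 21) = (k + 2*I)/(k + 3*I)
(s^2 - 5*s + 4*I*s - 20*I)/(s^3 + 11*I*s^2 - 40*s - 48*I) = (s - 5)/(s^2 + 7*I*s - 12)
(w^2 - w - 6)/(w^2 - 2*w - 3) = (w + 2)/(w + 1)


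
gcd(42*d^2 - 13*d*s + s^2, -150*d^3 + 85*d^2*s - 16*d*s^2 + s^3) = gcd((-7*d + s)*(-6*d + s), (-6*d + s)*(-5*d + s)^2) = -6*d + s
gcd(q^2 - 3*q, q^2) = q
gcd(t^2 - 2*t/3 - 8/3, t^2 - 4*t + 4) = t - 2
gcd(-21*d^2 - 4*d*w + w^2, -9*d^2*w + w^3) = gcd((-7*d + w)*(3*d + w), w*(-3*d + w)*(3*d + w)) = 3*d + w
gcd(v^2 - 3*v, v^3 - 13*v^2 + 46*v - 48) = v - 3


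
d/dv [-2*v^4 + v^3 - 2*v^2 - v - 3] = -8*v^3 + 3*v^2 - 4*v - 1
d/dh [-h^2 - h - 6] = -2*h - 1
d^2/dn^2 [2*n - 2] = 0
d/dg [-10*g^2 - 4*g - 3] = -20*g - 4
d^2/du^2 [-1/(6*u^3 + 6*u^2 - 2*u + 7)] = 4*(3*(3*u + 1)*(6*u^3 + 6*u^2 - 2*u + 7) - 2*(9*u^2 + 6*u - 1)^2)/(6*u^3 + 6*u^2 - 2*u + 7)^3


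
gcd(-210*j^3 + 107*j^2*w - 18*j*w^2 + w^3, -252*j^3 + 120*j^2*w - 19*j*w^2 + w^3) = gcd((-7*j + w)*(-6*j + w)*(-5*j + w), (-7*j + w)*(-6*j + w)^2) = 42*j^2 - 13*j*w + w^2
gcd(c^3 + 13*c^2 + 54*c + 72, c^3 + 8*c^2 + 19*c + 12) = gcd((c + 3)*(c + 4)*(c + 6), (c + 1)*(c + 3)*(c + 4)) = c^2 + 7*c + 12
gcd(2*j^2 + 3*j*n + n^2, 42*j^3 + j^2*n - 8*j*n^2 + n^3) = 2*j + n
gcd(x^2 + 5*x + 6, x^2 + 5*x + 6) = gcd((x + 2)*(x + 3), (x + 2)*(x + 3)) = x^2 + 5*x + 6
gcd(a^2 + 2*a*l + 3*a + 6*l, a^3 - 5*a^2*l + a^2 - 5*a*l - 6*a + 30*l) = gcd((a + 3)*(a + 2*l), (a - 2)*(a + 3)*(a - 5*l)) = a + 3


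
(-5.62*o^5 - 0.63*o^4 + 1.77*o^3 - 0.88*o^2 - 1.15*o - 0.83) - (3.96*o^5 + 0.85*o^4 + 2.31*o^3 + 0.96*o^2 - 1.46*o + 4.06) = -9.58*o^5 - 1.48*o^4 - 0.54*o^3 - 1.84*o^2 + 0.31*o - 4.89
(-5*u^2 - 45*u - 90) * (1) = -5*u^2 - 45*u - 90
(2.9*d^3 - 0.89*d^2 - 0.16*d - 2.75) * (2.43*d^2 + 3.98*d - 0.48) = 7.047*d^5 + 9.3793*d^4 - 5.323*d^3 - 6.8921*d^2 - 10.8682*d + 1.32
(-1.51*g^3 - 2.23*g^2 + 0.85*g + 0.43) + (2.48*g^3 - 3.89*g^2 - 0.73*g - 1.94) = 0.97*g^3 - 6.12*g^2 + 0.12*g - 1.51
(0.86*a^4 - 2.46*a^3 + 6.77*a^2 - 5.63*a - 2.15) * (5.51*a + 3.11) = 4.7386*a^5 - 10.88*a^4 + 29.6521*a^3 - 9.9666*a^2 - 29.3558*a - 6.6865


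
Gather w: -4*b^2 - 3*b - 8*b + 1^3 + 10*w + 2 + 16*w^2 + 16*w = -4*b^2 - 11*b + 16*w^2 + 26*w + 3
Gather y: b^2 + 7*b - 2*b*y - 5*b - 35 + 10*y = b^2 + 2*b + y*(10 - 2*b) - 35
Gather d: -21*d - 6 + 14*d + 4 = -7*d - 2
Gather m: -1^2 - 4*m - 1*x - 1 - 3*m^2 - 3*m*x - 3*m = -3*m^2 + m*(-3*x - 7) - x - 2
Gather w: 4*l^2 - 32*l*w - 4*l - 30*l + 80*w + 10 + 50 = 4*l^2 - 34*l + w*(80 - 32*l) + 60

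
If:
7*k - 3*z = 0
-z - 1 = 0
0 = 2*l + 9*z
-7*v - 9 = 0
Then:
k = -3/7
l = 9/2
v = -9/7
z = -1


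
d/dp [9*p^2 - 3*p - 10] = 18*p - 3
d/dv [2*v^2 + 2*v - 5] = 4*v + 2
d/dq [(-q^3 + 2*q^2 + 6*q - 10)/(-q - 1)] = (2*q^3 + q^2 - 4*q - 16)/(q^2 + 2*q + 1)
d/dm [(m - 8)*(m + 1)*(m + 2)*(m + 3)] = 4*m^3 - 6*m^2 - 74*m - 82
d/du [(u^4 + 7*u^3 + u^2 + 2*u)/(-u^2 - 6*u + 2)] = (-2*u^5 - 25*u^4 - 76*u^3 + 38*u^2 + 4*u + 4)/(u^4 + 12*u^3 + 32*u^2 - 24*u + 4)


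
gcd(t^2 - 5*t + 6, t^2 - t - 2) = t - 2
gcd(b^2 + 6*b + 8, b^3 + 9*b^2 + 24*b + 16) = b + 4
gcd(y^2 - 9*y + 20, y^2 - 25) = y - 5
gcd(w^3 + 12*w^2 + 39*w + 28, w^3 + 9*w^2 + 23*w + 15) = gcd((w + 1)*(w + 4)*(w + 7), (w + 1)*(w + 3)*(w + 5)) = w + 1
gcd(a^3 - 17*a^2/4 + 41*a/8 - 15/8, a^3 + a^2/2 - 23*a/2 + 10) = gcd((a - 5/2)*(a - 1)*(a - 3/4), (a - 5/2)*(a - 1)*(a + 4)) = a^2 - 7*a/2 + 5/2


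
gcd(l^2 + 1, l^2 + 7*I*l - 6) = l + I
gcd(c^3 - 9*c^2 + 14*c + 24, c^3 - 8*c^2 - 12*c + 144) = c - 6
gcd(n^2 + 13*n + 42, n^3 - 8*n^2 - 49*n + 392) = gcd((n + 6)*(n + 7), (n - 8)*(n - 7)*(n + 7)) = n + 7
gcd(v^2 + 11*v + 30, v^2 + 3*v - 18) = v + 6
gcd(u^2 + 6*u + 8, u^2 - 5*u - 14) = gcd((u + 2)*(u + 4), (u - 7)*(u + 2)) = u + 2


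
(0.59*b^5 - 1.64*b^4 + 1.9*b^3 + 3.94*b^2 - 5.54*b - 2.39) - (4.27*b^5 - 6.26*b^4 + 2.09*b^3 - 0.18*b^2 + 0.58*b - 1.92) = -3.68*b^5 + 4.62*b^4 - 0.19*b^3 + 4.12*b^2 - 6.12*b - 0.47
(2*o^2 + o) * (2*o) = 4*o^3 + 2*o^2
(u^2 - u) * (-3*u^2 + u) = -3*u^4 + 4*u^3 - u^2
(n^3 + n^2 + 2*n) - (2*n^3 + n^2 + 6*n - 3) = -n^3 - 4*n + 3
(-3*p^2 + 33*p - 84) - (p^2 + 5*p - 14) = -4*p^2 + 28*p - 70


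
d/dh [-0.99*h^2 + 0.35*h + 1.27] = 0.35 - 1.98*h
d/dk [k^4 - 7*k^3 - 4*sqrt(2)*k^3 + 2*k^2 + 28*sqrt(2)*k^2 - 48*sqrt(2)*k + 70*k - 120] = 4*k^3 - 21*k^2 - 12*sqrt(2)*k^2 + 4*k + 56*sqrt(2)*k - 48*sqrt(2) + 70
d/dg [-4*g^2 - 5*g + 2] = -8*g - 5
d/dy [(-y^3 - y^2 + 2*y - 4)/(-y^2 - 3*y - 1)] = (y^4 + 6*y^3 + 8*y^2 - 6*y - 14)/(y^4 + 6*y^3 + 11*y^2 + 6*y + 1)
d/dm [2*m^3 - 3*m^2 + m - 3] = 6*m^2 - 6*m + 1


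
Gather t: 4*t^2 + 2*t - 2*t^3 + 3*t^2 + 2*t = -2*t^3 + 7*t^2 + 4*t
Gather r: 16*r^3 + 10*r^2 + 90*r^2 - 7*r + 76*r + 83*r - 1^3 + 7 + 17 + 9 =16*r^3 + 100*r^2 + 152*r + 32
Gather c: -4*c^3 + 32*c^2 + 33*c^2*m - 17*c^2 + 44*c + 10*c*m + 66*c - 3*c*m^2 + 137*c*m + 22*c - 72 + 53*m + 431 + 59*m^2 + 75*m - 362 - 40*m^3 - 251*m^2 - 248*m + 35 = -4*c^3 + c^2*(33*m + 15) + c*(-3*m^2 + 147*m + 132) - 40*m^3 - 192*m^2 - 120*m + 32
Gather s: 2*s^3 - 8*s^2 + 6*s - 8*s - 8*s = 2*s^3 - 8*s^2 - 10*s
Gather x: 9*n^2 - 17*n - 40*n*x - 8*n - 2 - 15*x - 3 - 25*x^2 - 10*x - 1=9*n^2 - 25*n - 25*x^2 + x*(-40*n - 25) - 6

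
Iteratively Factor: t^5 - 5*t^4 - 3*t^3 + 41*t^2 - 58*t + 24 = (t - 2)*(t^4 - 3*t^3 - 9*t^2 + 23*t - 12) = (t - 2)*(t - 1)*(t^3 - 2*t^2 - 11*t + 12) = (t - 2)*(t - 1)*(t + 3)*(t^2 - 5*t + 4) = (t - 2)*(t - 1)^2*(t + 3)*(t - 4)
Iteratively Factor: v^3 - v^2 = (v - 1)*(v^2) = v*(v - 1)*(v)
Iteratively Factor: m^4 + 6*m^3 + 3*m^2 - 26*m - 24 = (m + 4)*(m^3 + 2*m^2 - 5*m - 6) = (m + 1)*(m + 4)*(m^2 + m - 6) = (m + 1)*(m + 3)*(m + 4)*(m - 2)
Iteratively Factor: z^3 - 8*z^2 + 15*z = (z - 5)*(z^2 - 3*z) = (z - 5)*(z - 3)*(z)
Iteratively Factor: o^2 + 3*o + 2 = (o + 2)*(o + 1)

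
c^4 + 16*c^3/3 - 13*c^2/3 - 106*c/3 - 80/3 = (c - 8/3)*(c + 1)*(c + 2)*(c + 5)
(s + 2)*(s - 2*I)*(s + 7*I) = s^3 + 2*s^2 + 5*I*s^2 + 14*s + 10*I*s + 28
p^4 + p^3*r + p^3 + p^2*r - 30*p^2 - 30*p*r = p*(p - 5)*(p + 6)*(p + r)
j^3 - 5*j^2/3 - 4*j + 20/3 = (j - 2)*(j - 5/3)*(j + 2)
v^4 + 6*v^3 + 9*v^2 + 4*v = v*(v + 1)^2*(v + 4)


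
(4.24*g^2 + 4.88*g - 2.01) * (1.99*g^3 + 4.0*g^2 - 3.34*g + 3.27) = 8.4376*g^5 + 26.6712*g^4 + 1.3585*g^3 - 10.4744*g^2 + 22.671*g - 6.5727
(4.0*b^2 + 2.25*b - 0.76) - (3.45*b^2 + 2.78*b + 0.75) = 0.55*b^2 - 0.53*b - 1.51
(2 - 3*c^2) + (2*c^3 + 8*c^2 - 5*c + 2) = 2*c^3 + 5*c^2 - 5*c + 4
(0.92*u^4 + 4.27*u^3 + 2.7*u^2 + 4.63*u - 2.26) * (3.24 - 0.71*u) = -0.6532*u^5 - 0.0508999999999991*u^4 + 11.9178*u^3 + 5.4607*u^2 + 16.6058*u - 7.3224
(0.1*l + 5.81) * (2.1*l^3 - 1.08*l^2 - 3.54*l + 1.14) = 0.21*l^4 + 12.093*l^3 - 6.6288*l^2 - 20.4534*l + 6.6234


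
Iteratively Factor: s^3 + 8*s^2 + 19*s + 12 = (s + 3)*(s^2 + 5*s + 4) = (s + 3)*(s + 4)*(s + 1)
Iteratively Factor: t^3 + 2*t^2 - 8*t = (t - 2)*(t^2 + 4*t) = t*(t - 2)*(t + 4)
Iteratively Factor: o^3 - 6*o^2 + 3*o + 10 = (o + 1)*(o^2 - 7*o + 10) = (o - 2)*(o + 1)*(o - 5)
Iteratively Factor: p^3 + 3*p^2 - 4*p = (p - 1)*(p^2 + 4*p) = (p - 1)*(p + 4)*(p)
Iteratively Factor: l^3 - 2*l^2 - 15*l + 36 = (l + 4)*(l^2 - 6*l + 9) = (l - 3)*(l + 4)*(l - 3)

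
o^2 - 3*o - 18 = (o - 6)*(o + 3)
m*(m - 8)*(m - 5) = m^3 - 13*m^2 + 40*m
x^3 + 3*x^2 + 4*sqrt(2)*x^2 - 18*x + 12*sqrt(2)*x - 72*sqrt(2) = (x - 3)*(x + 6)*(x + 4*sqrt(2))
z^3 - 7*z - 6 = (z - 3)*(z + 1)*(z + 2)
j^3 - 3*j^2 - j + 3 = (j - 3)*(j - 1)*(j + 1)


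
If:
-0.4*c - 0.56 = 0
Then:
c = -1.40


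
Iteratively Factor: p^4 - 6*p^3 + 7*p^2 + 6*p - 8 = (p - 4)*(p^3 - 2*p^2 - p + 2) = (p - 4)*(p - 2)*(p^2 - 1) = (p - 4)*(p - 2)*(p + 1)*(p - 1)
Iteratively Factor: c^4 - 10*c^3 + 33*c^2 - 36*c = (c - 3)*(c^3 - 7*c^2 + 12*c) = c*(c - 3)*(c^2 - 7*c + 12) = c*(c - 3)^2*(c - 4)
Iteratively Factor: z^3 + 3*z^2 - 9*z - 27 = (z + 3)*(z^2 - 9) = (z + 3)^2*(z - 3)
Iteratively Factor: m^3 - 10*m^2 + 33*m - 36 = (m - 3)*(m^2 - 7*m + 12) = (m - 3)^2*(m - 4)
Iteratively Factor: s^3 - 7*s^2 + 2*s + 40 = (s - 4)*(s^2 - 3*s - 10) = (s - 4)*(s + 2)*(s - 5)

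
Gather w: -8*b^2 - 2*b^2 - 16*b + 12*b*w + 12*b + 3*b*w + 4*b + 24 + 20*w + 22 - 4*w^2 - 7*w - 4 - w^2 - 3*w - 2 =-10*b^2 - 5*w^2 + w*(15*b + 10) + 40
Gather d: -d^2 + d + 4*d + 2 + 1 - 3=-d^2 + 5*d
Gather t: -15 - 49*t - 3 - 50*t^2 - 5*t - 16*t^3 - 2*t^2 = -16*t^3 - 52*t^2 - 54*t - 18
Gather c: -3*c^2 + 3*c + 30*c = -3*c^2 + 33*c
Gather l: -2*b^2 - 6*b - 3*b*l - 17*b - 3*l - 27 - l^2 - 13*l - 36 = -2*b^2 - 23*b - l^2 + l*(-3*b - 16) - 63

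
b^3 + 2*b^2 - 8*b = b*(b - 2)*(b + 4)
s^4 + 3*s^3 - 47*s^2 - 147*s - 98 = (s - 7)*(s + 1)*(s + 2)*(s + 7)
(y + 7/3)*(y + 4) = y^2 + 19*y/3 + 28/3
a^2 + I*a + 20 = (a - 4*I)*(a + 5*I)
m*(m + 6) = m^2 + 6*m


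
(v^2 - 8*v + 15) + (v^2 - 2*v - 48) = 2*v^2 - 10*v - 33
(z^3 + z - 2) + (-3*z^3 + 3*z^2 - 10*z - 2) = -2*z^3 + 3*z^2 - 9*z - 4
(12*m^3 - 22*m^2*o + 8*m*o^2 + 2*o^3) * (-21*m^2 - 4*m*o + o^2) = -252*m^5 + 414*m^4*o - 68*m^3*o^2 - 96*m^2*o^3 + 2*o^5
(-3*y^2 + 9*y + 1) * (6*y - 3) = -18*y^3 + 63*y^2 - 21*y - 3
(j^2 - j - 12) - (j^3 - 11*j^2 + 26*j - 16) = -j^3 + 12*j^2 - 27*j + 4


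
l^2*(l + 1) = l^3 + l^2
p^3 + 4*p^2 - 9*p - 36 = (p - 3)*(p + 3)*(p + 4)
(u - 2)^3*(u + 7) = u^4 + u^3 - 30*u^2 + 76*u - 56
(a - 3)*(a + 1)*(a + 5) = a^3 + 3*a^2 - 13*a - 15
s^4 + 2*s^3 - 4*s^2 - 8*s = s*(s - 2)*(s + 2)^2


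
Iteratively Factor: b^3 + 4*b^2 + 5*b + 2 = (b + 1)*(b^2 + 3*b + 2) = (b + 1)*(b + 2)*(b + 1)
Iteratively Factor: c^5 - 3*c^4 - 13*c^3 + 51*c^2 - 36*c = (c - 3)*(c^4 - 13*c^2 + 12*c) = c*(c - 3)*(c^3 - 13*c + 12) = c*(c - 3)^2*(c^2 + 3*c - 4) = c*(c - 3)^2*(c - 1)*(c + 4)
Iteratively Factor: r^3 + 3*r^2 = (r + 3)*(r^2) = r*(r + 3)*(r)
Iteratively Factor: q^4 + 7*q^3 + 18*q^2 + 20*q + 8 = (q + 2)*(q^3 + 5*q^2 + 8*q + 4) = (q + 2)^2*(q^2 + 3*q + 2) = (q + 2)^3*(q + 1)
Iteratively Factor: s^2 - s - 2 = (s - 2)*(s + 1)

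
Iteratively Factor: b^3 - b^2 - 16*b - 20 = (b + 2)*(b^2 - 3*b - 10) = (b - 5)*(b + 2)*(b + 2)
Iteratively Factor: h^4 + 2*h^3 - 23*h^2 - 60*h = (h + 4)*(h^3 - 2*h^2 - 15*h) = (h + 3)*(h + 4)*(h^2 - 5*h) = h*(h + 3)*(h + 4)*(h - 5)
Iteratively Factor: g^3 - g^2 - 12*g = (g - 4)*(g^2 + 3*g) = g*(g - 4)*(g + 3)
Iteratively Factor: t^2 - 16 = (t - 4)*(t + 4)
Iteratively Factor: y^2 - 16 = (y + 4)*(y - 4)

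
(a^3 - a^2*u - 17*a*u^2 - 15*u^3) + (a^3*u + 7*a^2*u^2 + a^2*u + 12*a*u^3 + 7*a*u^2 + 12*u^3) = a^3*u + a^3 + 7*a^2*u^2 + 12*a*u^3 - 10*a*u^2 - 3*u^3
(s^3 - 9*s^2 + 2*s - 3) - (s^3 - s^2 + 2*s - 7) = 4 - 8*s^2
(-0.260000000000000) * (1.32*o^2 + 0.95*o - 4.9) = -0.3432*o^2 - 0.247*o + 1.274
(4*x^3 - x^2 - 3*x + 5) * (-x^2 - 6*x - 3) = -4*x^5 - 23*x^4 - 3*x^3 + 16*x^2 - 21*x - 15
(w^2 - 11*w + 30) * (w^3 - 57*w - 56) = w^5 - 11*w^4 - 27*w^3 + 571*w^2 - 1094*w - 1680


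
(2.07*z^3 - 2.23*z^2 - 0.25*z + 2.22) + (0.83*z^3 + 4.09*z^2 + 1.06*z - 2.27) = 2.9*z^3 + 1.86*z^2 + 0.81*z - 0.0499999999999998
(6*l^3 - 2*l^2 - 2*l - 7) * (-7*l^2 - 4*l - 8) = -42*l^5 - 10*l^4 - 26*l^3 + 73*l^2 + 44*l + 56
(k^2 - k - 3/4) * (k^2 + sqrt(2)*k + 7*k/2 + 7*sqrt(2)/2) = k^4 + sqrt(2)*k^3 + 5*k^3/2 - 17*k^2/4 + 5*sqrt(2)*k^2/2 - 17*sqrt(2)*k/4 - 21*k/8 - 21*sqrt(2)/8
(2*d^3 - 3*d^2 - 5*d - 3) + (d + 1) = 2*d^3 - 3*d^2 - 4*d - 2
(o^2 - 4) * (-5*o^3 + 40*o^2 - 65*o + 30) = -5*o^5 + 40*o^4 - 45*o^3 - 130*o^2 + 260*o - 120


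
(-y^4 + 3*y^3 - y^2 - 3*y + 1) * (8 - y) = y^5 - 11*y^4 + 25*y^3 - 5*y^2 - 25*y + 8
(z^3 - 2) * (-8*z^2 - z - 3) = -8*z^5 - z^4 - 3*z^3 + 16*z^2 + 2*z + 6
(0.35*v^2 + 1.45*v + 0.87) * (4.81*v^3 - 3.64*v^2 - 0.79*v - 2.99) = 1.6835*v^5 + 5.7005*v^4 - 1.3698*v^3 - 5.3588*v^2 - 5.0228*v - 2.6013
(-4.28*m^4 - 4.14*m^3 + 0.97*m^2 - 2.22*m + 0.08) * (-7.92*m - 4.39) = 33.8976*m^5 + 51.578*m^4 + 10.4922*m^3 + 13.3241*m^2 + 9.1122*m - 0.3512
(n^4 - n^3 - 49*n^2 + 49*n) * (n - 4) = n^5 - 5*n^4 - 45*n^3 + 245*n^2 - 196*n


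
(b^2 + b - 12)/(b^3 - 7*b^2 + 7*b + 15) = (b + 4)/(b^2 - 4*b - 5)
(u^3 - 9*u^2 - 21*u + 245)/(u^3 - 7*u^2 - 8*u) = (-u^3 + 9*u^2 + 21*u - 245)/(u*(-u^2 + 7*u + 8))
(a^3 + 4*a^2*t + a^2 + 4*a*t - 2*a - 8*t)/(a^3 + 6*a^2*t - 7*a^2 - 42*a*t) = (a^3 + 4*a^2*t + a^2 + 4*a*t - 2*a - 8*t)/(a*(a^2 + 6*a*t - 7*a - 42*t))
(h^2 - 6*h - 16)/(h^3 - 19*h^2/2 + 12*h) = 2*(h + 2)/(h*(2*h - 3))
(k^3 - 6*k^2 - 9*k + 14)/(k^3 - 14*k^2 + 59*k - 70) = (k^2 + k - 2)/(k^2 - 7*k + 10)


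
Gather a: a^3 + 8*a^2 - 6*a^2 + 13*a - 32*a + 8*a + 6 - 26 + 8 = a^3 + 2*a^2 - 11*a - 12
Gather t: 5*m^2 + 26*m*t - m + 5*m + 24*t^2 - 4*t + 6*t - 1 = 5*m^2 + 4*m + 24*t^2 + t*(26*m + 2) - 1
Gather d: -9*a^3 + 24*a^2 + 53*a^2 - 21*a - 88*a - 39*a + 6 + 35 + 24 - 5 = -9*a^3 + 77*a^2 - 148*a + 60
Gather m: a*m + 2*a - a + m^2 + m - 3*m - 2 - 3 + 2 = a + m^2 + m*(a - 2) - 3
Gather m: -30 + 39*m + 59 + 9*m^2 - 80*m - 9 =9*m^2 - 41*m + 20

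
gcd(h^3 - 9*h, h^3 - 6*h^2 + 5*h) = h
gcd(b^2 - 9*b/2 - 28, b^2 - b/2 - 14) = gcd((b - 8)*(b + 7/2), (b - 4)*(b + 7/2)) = b + 7/2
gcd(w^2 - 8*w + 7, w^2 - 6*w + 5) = w - 1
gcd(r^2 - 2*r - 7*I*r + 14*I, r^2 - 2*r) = r - 2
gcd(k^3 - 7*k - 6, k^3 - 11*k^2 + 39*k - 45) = k - 3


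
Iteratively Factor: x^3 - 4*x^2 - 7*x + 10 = (x - 1)*(x^2 - 3*x - 10) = (x - 5)*(x - 1)*(x + 2)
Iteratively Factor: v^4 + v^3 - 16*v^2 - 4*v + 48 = (v + 2)*(v^3 - v^2 - 14*v + 24) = (v - 3)*(v + 2)*(v^2 + 2*v - 8) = (v - 3)*(v + 2)*(v + 4)*(v - 2)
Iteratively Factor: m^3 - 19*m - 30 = (m - 5)*(m^2 + 5*m + 6) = (m - 5)*(m + 2)*(m + 3)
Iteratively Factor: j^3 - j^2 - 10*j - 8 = (j + 2)*(j^2 - 3*j - 4) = (j - 4)*(j + 2)*(j + 1)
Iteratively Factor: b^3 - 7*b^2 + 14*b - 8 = (b - 4)*(b^2 - 3*b + 2) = (b - 4)*(b - 2)*(b - 1)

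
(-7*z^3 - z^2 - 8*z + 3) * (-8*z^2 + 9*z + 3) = 56*z^5 - 55*z^4 + 34*z^3 - 99*z^2 + 3*z + 9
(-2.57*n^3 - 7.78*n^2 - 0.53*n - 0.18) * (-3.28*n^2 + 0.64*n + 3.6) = 8.4296*n^5 + 23.8736*n^4 - 12.4928*n^3 - 27.7568*n^2 - 2.0232*n - 0.648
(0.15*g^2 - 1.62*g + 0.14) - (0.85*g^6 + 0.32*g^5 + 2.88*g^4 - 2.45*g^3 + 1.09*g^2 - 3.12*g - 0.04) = -0.85*g^6 - 0.32*g^5 - 2.88*g^4 + 2.45*g^3 - 0.94*g^2 + 1.5*g + 0.18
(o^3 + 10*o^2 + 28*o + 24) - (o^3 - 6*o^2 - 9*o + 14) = 16*o^2 + 37*o + 10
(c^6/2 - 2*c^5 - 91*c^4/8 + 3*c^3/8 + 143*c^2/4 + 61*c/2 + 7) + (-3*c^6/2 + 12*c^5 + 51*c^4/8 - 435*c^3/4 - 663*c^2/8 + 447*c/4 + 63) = -c^6 + 10*c^5 - 5*c^4 - 867*c^3/8 - 377*c^2/8 + 569*c/4 + 70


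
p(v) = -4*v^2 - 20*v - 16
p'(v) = -8*v - 20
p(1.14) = -44.00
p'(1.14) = -29.12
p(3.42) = -131.19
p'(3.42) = -47.36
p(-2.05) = 8.19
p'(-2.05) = -3.60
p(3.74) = -146.75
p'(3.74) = -49.92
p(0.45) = -25.81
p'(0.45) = -23.60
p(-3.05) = 7.79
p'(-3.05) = 4.40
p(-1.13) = 1.49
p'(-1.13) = -10.96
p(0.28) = -21.91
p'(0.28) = -22.24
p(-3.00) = 8.00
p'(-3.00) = 4.00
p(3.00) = -112.00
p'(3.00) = -44.00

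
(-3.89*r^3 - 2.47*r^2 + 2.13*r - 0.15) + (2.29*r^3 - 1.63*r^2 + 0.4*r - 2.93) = -1.6*r^3 - 4.1*r^2 + 2.53*r - 3.08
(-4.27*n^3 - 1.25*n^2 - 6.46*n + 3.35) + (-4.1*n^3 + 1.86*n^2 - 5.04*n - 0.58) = -8.37*n^3 + 0.61*n^2 - 11.5*n + 2.77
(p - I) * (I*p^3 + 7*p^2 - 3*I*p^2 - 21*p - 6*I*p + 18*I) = I*p^4 + 8*p^3 - 3*I*p^3 - 24*p^2 - 13*I*p^2 - 6*p + 39*I*p + 18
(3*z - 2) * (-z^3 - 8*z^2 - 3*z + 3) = -3*z^4 - 22*z^3 + 7*z^2 + 15*z - 6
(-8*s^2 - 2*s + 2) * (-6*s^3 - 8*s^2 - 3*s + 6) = 48*s^5 + 76*s^4 + 28*s^3 - 58*s^2 - 18*s + 12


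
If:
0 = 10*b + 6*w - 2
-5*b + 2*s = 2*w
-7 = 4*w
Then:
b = 5/4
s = 11/8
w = -7/4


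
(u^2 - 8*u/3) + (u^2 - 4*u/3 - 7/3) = 2*u^2 - 4*u - 7/3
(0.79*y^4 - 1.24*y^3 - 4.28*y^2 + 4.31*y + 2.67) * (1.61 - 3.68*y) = -2.9072*y^5 + 5.8351*y^4 + 13.754*y^3 - 22.7516*y^2 - 2.8865*y + 4.2987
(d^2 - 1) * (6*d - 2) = 6*d^3 - 2*d^2 - 6*d + 2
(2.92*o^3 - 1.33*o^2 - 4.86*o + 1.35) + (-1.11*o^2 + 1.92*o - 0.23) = 2.92*o^3 - 2.44*o^2 - 2.94*o + 1.12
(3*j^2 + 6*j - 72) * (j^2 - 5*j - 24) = 3*j^4 - 9*j^3 - 174*j^2 + 216*j + 1728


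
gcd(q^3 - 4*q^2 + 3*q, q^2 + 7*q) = q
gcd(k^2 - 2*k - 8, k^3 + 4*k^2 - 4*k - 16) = k + 2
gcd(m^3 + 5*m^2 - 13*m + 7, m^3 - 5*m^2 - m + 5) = m - 1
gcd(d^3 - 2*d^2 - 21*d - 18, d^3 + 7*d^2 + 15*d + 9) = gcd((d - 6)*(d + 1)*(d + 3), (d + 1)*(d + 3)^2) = d^2 + 4*d + 3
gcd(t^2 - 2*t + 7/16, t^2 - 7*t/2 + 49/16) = t - 7/4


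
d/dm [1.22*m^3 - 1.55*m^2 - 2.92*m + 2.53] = 3.66*m^2 - 3.1*m - 2.92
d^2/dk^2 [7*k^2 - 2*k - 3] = 14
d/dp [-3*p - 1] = -3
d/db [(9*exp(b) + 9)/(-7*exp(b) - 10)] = -27*exp(b)/(7*exp(b) + 10)^2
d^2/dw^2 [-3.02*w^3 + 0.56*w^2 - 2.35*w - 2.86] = 1.12 - 18.12*w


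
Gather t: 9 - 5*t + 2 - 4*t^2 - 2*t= -4*t^2 - 7*t + 11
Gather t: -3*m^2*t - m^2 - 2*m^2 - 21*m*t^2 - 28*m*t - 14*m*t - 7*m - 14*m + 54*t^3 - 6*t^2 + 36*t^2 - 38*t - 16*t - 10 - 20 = -3*m^2 - 21*m + 54*t^3 + t^2*(30 - 21*m) + t*(-3*m^2 - 42*m - 54) - 30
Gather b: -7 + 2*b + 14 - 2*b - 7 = 0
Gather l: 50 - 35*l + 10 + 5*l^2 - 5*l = 5*l^2 - 40*l + 60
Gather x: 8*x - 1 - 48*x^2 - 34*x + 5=-48*x^2 - 26*x + 4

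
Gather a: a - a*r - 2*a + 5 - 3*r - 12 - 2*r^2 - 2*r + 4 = a*(-r - 1) - 2*r^2 - 5*r - 3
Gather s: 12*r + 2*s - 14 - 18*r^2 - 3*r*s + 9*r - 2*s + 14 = -18*r^2 - 3*r*s + 21*r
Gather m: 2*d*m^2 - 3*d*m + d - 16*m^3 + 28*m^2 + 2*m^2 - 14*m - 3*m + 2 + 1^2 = d - 16*m^3 + m^2*(2*d + 30) + m*(-3*d - 17) + 3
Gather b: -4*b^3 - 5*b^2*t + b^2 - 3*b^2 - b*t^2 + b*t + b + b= -4*b^3 + b^2*(-5*t - 2) + b*(-t^2 + t + 2)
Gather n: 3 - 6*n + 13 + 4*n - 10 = 6 - 2*n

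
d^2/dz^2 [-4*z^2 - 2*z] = -8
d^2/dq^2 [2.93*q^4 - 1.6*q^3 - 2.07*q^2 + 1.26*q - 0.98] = 35.16*q^2 - 9.6*q - 4.14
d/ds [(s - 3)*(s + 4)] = 2*s + 1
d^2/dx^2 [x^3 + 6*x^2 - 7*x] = 6*x + 12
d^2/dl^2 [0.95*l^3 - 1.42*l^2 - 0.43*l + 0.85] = 5.7*l - 2.84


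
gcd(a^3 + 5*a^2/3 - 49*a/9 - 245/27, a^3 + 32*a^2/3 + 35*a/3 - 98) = a - 7/3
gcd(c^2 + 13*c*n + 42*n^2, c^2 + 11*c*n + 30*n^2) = c + 6*n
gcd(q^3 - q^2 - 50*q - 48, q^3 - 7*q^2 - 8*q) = q^2 - 7*q - 8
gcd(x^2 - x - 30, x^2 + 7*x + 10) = x + 5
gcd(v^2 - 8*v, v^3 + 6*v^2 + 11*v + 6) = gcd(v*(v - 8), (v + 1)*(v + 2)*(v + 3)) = 1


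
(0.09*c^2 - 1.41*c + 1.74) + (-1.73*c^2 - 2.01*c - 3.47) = -1.64*c^2 - 3.42*c - 1.73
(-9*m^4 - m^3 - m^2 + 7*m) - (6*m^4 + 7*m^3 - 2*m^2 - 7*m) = -15*m^4 - 8*m^3 + m^2 + 14*m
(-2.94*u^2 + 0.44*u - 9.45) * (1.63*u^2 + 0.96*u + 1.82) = -4.7922*u^4 - 2.1052*u^3 - 20.3319*u^2 - 8.2712*u - 17.199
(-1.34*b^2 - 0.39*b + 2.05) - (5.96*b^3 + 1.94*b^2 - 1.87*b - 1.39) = -5.96*b^3 - 3.28*b^2 + 1.48*b + 3.44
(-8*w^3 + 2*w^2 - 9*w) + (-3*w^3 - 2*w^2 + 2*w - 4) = -11*w^3 - 7*w - 4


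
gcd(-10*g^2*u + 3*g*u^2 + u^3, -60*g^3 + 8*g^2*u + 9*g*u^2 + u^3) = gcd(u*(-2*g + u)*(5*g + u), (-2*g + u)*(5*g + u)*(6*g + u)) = -10*g^2 + 3*g*u + u^2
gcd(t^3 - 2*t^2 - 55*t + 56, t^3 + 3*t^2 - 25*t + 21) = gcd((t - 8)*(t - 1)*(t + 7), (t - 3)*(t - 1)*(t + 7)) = t^2 + 6*t - 7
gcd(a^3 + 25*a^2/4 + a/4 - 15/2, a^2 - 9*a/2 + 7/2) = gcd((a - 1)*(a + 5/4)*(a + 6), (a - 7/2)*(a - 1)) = a - 1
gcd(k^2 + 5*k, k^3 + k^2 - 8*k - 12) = 1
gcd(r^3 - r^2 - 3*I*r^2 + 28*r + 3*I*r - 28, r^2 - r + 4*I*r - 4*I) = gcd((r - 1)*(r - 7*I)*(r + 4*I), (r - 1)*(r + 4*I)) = r^2 + r*(-1 + 4*I) - 4*I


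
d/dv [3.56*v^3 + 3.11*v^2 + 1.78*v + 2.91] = 10.68*v^2 + 6.22*v + 1.78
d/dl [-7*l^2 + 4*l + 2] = 4 - 14*l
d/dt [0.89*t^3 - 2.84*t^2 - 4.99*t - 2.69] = 2.67*t^2 - 5.68*t - 4.99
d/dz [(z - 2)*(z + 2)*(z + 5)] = 3*z^2 + 10*z - 4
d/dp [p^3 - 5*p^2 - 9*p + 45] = 3*p^2 - 10*p - 9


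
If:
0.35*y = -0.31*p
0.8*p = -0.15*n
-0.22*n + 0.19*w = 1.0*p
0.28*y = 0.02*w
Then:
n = 0.00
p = 0.00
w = 0.00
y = 0.00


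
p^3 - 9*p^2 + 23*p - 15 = (p - 5)*(p - 3)*(p - 1)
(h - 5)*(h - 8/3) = h^2 - 23*h/3 + 40/3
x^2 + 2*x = x*(x + 2)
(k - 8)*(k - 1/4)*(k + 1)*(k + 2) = k^4 - 21*k^3/4 - 83*k^2/4 - 21*k/2 + 4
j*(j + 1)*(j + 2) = j^3 + 3*j^2 + 2*j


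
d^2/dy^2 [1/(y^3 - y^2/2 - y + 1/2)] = 4*((1 - 6*y)*(2*y^3 - y^2 - 2*y + 1) + 4*(-3*y^2 + y + 1)^2)/(2*y^3 - y^2 - 2*y + 1)^3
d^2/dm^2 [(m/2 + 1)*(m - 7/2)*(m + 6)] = 3*m + 9/2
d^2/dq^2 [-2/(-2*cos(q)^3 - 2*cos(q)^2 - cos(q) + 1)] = 16*((5*cos(q) + 2*cos(2*q) + cos(3*q))*(5*cos(q) + 8*cos(2*q) + 9*cos(3*q))/4 + 2*(6*cos(q)^2 + 4*cos(q) + 1)^2*sin(q)^2)/(5*cos(q) + 2*cos(2*q) + cos(3*q))^3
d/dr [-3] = 0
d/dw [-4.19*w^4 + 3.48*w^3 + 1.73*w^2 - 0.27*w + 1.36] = -16.76*w^3 + 10.44*w^2 + 3.46*w - 0.27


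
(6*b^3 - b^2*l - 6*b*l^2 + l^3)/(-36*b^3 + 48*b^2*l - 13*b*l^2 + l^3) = (-b - l)/(6*b - l)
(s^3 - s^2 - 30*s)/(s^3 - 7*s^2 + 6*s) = (s + 5)/(s - 1)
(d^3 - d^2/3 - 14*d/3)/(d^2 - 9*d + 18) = d*(3*d^2 - d - 14)/(3*(d^2 - 9*d + 18))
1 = 1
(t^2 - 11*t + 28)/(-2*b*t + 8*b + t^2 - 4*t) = (t - 7)/(-2*b + t)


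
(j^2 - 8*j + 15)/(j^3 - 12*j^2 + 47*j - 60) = 1/(j - 4)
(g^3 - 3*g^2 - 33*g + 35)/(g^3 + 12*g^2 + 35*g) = (g^2 - 8*g + 7)/(g*(g + 7))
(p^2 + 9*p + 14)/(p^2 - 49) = (p + 2)/(p - 7)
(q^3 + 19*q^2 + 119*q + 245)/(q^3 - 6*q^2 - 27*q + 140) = (q^2 + 14*q + 49)/(q^2 - 11*q + 28)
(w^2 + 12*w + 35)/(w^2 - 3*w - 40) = (w + 7)/(w - 8)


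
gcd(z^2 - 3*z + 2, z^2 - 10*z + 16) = z - 2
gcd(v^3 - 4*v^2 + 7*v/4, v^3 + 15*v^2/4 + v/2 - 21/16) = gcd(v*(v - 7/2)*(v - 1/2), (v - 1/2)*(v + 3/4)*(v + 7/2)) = v - 1/2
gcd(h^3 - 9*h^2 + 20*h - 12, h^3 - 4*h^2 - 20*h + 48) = h^2 - 8*h + 12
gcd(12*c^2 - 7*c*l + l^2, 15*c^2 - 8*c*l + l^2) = 3*c - l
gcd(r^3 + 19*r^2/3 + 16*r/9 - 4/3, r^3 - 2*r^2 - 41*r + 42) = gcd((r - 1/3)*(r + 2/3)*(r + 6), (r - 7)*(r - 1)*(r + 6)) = r + 6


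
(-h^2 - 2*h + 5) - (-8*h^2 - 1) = 7*h^2 - 2*h + 6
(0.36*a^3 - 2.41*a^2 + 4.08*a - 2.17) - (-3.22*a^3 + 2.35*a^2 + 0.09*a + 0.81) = 3.58*a^3 - 4.76*a^2 + 3.99*a - 2.98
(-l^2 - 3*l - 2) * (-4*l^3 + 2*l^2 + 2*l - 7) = 4*l^5 + 10*l^4 - 3*l^2 + 17*l + 14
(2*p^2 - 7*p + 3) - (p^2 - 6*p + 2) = p^2 - p + 1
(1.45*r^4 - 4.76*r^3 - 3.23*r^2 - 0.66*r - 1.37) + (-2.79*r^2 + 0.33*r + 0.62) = 1.45*r^4 - 4.76*r^3 - 6.02*r^2 - 0.33*r - 0.75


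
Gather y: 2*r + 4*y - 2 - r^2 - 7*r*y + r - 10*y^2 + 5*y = -r^2 + 3*r - 10*y^2 + y*(9 - 7*r) - 2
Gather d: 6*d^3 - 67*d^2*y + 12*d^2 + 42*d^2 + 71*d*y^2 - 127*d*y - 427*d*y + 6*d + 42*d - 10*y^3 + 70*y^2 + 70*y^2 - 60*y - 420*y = 6*d^3 + d^2*(54 - 67*y) + d*(71*y^2 - 554*y + 48) - 10*y^3 + 140*y^2 - 480*y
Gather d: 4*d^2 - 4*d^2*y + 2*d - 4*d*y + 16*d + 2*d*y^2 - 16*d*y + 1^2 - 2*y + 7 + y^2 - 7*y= d^2*(4 - 4*y) + d*(2*y^2 - 20*y + 18) + y^2 - 9*y + 8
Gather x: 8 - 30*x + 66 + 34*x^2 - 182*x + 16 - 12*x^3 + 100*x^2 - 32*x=-12*x^3 + 134*x^2 - 244*x + 90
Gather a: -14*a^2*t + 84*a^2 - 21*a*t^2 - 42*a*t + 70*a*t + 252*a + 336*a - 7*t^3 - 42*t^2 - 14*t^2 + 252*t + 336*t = a^2*(84 - 14*t) + a*(-21*t^2 + 28*t + 588) - 7*t^3 - 56*t^2 + 588*t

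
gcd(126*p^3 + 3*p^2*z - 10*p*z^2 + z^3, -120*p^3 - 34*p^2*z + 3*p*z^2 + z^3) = -6*p + z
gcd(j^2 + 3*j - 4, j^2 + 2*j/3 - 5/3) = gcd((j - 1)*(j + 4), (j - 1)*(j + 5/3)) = j - 1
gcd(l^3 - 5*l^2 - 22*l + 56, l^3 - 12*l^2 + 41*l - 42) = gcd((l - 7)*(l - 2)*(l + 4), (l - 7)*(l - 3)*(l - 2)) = l^2 - 9*l + 14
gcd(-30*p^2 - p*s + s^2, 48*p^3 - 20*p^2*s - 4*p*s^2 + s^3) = 6*p - s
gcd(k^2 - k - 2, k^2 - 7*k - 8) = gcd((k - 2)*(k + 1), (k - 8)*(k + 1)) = k + 1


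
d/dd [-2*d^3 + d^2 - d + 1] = -6*d^2 + 2*d - 1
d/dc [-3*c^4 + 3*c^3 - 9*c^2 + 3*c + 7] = -12*c^3 + 9*c^2 - 18*c + 3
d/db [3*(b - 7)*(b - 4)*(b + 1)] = 9*b^2 - 60*b + 51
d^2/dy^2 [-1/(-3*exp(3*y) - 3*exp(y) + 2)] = 3*(6*(3*exp(2*y) + 1)^2*exp(y) - (9*exp(2*y) + 1)*(3*exp(3*y) + 3*exp(y) - 2))*exp(y)/(3*exp(3*y) + 3*exp(y) - 2)^3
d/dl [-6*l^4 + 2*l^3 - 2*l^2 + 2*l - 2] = -24*l^3 + 6*l^2 - 4*l + 2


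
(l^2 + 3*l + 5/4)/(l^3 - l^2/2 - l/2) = (l + 5/2)/(l*(l - 1))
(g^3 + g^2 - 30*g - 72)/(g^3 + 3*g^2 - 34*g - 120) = (g + 3)/(g + 5)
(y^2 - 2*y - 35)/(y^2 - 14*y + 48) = (y^2 - 2*y - 35)/(y^2 - 14*y + 48)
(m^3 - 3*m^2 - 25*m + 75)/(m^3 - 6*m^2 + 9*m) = (m^2 - 25)/(m*(m - 3))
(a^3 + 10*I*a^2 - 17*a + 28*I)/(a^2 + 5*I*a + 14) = (a^2 + 3*I*a + 4)/(a - 2*I)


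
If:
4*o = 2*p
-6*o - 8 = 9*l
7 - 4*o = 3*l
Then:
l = -37/9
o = 29/6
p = 29/3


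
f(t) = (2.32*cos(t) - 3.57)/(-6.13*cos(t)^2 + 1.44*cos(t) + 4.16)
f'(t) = (-12.26*sin(t)*cos(t) + 1.44*sin(t))*(2.32*cos(t) - 3.57)/(-6.13*cos(t)^2 + 1.44*cos(t) + 4.16)^2 - 2.32*sin(t)/(-6.13*cos(t)^2 + 1.44*cos(t) + 4.16) = (-14.2216*cos(t)^2 + 43.7682*cos(t) - 14.792)*sin(t)/(37.5769*cos(t)^4 - 17.6544*cos(t)^3 - 48.928*cos(t)^2 + 11.9808*cos(t) + 17.3056)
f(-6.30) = 2.37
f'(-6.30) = -0.89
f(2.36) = -105.24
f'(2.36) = -15199.67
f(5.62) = -1.17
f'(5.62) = -3.02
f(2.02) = -1.92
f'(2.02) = -5.81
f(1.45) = -0.78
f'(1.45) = -0.54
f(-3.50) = 2.24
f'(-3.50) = -3.64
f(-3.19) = 1.73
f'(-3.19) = -0.31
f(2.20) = -4.15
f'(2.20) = -25.98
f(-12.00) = -1.60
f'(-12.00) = 6.32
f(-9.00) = 2.54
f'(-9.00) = 5.46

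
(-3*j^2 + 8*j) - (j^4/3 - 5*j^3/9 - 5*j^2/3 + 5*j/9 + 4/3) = -j^4/3 + 5*j^3/9 - 4*j^2/3 + 67*j/9 - 4/3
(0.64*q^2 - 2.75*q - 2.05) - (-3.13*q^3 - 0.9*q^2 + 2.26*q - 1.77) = 3.13*q^3 + 1.54*q^2 - 5.01*q - 0.28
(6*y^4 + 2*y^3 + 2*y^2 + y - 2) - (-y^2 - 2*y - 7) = 6*y^4 + 2*y^3 + 3*y^2 + 3*y + 5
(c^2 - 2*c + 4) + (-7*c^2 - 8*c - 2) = -6*c^2 - 10*c + 2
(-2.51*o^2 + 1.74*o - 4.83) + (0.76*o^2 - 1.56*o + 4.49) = -1.75*o^2 + 0.18*o - 0.34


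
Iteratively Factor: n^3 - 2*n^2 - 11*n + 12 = (n + 3)*(n^2 - 5*n + 4) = (n - 1)*(n + 3)*(n - 4)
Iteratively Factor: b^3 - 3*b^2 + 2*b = (b)*(b^2 - 3*b + 2) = b*(b - 2)*(b - 1)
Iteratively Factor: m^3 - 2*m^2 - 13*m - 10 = (m - 5)*(m^2 + 3*m + 2) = (m - 5)*(m + 2)*(m + 1)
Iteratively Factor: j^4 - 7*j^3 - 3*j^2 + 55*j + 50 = (j - 5)*(j^3 - 2*j^2 - 13*j - 10) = (j - 5)*(j + 2)*(j^2 - 4*j - 5) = (j - 5)^2*(j + 2)*(j + 1)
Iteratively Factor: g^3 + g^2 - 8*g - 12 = (g + 2)*(g^2 - g - 6) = (g + 2)^2*(g - 3)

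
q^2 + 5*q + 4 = (q + 1)*(q + 4)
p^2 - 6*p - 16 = (p - 8)*(p + 2)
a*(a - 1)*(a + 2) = a^3 + a^2 - 2*a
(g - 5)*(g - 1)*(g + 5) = g^3 - g^2 - 25*g + 25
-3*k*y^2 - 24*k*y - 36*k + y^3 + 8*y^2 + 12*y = (-3*k + y)*(y + 2)*(y + 6)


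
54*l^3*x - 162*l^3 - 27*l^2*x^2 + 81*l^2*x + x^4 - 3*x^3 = (-3*l + x)^2*(6*l + x)*(x - 3)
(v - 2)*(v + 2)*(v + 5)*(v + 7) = v^4 + 12*v^3 + 31*v^2 - 48*v - 140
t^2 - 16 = (t - 4)*(t + 4)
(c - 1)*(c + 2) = c^2 + c - 2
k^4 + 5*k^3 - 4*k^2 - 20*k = k*(k - 2)*(k + 2)*(k + 5)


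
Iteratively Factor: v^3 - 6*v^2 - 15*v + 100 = (v - 5)*(v^2 - v - 20) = (v - 5)*(v + 4)*(v - 5)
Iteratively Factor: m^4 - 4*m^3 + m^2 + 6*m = (m)*(m^3 - 4*m^2 + m + 6) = m*(m - 3)*(m^2 - m - 2) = m*(m - 3)*(m - 2)*(m + 1)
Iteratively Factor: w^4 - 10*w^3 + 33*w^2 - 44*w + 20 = (w - 2)*(w^3 - 8*w^2 + 17*w - 10) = (w - 2)^2*(w^2 - 6*w + 5) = (w - 2)^2*(w - 1)*(w - 5)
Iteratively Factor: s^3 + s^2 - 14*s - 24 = (s + 3)*(s^2 - 2*s - 8) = (s + 2)*(s + 3)*(s - 4)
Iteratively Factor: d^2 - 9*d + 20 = (d - 5)*(d - 4)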